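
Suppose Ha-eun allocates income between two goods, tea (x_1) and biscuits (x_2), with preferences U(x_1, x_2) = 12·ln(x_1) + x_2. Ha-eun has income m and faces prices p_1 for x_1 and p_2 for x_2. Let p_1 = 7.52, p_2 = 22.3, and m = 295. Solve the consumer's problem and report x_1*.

MU_x_1 = 12/x_1, MU_x_2 = 1. Tangency: 12/x_1 = p_1/p_2.
So x_1*(p_1,p_2) = 12·p_2/p_1, independent of income; and x_2* = (m − 12·p_2)/p_2.
At the given prices: x_1* = 12·22.3/7.52 = 35.5851.

x_1* = 35.5851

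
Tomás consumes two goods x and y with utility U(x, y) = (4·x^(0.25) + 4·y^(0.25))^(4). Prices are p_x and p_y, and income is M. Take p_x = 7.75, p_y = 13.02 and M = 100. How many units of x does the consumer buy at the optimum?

x* = 7.0081

From the CES first-order condition, (y/x)^(0.75) = p_x/p_y.
Hence y/x = (p_x/p_y)^(1/(0.75)), i.e. raised to the 4/3 power.
Substitute y = (y/x)·x into the budget: x* = M/(p_x + p_y·(y/x)).
Numerically y/x = 0.500712, so x* = 100/(7.75 + 13.02·0.500712) = 7.0081.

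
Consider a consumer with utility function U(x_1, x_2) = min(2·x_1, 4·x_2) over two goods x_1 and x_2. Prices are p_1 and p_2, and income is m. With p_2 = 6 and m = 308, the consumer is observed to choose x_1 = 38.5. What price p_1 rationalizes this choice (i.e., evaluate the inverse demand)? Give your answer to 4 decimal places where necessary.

Leontief preferences: the optimum is at the kink where x_1/4 = x_2/2, i.e. x_2 = (1/2)·x_1.
Budget: p_1·x_1 + p_2·(1/2)·x_1 = m, so (4·p_1 + 2·p_2)·x_1 = 4·m.
Demand: x_1*(p_1,p_2,m) = 4·m/(4·p_1 + 2·p_2), x_2* = 2·m/(4·p_1 + 2·p_2).
Set x_1* = 38.5 in the demand function and solve for p_1: p_1 = 5.

p_1 = 5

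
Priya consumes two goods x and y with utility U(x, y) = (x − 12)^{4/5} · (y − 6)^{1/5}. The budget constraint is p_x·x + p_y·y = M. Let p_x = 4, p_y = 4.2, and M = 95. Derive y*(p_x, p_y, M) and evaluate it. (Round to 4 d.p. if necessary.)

y* = 7.0381

After buying the subsistence bundle (12, 6), a share 0.8 of the remaining income goes to x: x* = 12 + 0.8·(M − 12p_x − 6p_y)/p_x.
Discretionary income = 95 − 12·4 − 6·4.2 = 21.8; y* = 6 + 0.2·21.8/4.2 = 7.0381.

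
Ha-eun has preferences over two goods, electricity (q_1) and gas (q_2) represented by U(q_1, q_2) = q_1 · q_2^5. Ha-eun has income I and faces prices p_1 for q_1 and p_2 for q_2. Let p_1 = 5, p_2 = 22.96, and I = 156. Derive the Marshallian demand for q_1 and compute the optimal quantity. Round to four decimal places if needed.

The MRS is (1/5)·q_2/q_1. Set MRS = p_1/p_2.
So p_2·q_2 = 5·p_1·q_1; combined with the budget, a share 1/6 of income goes to q_1.
Demand: q_1*(p_1,p_2,I) = 1/6·I/p_1 and q_2* = 5/6·I/p_2.
At p_1=5, p_2=22.96, I=156: q_1* = 1/6·156/5 = 5.2.

q_1* = 5.2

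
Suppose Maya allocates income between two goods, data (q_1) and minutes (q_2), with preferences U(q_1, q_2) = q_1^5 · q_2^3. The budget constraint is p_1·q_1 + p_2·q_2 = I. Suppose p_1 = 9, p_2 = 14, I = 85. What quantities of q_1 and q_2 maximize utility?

q_1* = 5.9028, q_2* = 2.2768

MU_q_1/MU_q_2 = (5·q_2)/(3·q_1); tangency sets this equal to p_1/p_2.
Rearranging, p_2·q_2 = (3/5)·p_1·q_1. Substituting into the budget gives p_1·q_1·(1 + (3/5)) = I.
Demand: q_1*(p_1,p_2,I) = 0.625·I/p_1 and q_2* = 0.375·I/p_2.
At p_1=9, p_2=14, I=85: q_1* = 0.625·85/9 = 5.9028, q_2* = 2.2768.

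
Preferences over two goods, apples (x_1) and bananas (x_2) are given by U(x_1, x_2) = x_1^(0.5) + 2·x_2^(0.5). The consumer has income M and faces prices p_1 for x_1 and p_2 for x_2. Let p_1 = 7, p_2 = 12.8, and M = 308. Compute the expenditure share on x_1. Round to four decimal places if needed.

With the ratio pinned down, the budget gives x_1* = M/(p_1 + p_2·(x_2/x_1)) and x_2* = (x_2/x_1)·x_1*.
Numerically x_2/x_1 = 1.196289, so x_1* = 308/(7 + 12.8·1.196289) = 13.8039 and x_2* = 1.196289·13.8039 = 16.5135.
Expenditure on x_1: 7·13.8039 = 96.6275; share = 0.3137.

share on x_1 = 0.3137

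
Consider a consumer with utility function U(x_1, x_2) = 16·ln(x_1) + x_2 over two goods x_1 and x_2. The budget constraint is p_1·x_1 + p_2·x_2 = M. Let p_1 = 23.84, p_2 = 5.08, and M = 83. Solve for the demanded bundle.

MU_x_1 = 16/x_1, MU_x_2 = 1. Tangency: 16/x_1 = p_1/p_2.
So x_1*(p_1,p_2) = 16·p_2/p_1, independent of income; and x_2* = (M − 16·p_2)/p_2.
At the given prices: x_1* = 16·5.08/23.84 = 3.4094, and x_2* = 0.3386.

x_1* = 3.4094, x_2* = 0.3386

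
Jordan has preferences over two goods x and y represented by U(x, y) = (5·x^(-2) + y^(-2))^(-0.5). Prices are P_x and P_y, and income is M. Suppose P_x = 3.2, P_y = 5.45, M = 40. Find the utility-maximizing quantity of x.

x* = 6.8156

From the CES first-order condition, 5·(y/x)^(3) = P_x/P_y.
Solve for the ratio: y/x = [(1/5)·P_x/P_y]^(1/3).
Substitute y = (y/x)·x into the budget: x* = M/(P_x + P_y·(y/x)).
Numerically y/x = 0.489697, so x* = 40/(3.2 + 5.45·0.489697) = 6.8156.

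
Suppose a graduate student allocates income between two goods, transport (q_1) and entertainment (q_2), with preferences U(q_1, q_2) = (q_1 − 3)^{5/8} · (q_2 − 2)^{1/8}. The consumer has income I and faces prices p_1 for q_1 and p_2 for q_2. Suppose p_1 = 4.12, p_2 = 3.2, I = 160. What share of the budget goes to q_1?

share on q_1 = 0.8129

MRS = 5·(q_2−2)/(q_1−3). Tangency with p_1/p_2 gives q_2−2 = (1/5)·(p_1/p_2)·(q_1−3).
After buying the subsistence bundle (3, 2), a share 5/6 of the remaining income goes to q_1: q_1* = 3 + 5/6·(I − 3p_1 − 2p_2)/p_1.
Discretionary income = 160 − 3·4.12 − 2·3.2 = 141.24; q_1* = 3 + 5/6·141.24/4.12 = 31.568; q_2* = 2 + 1/6·141.24/3.2 = 9.3562.
Expenditure on q_1: 4.12·31.568 = 130.06; share = 0.8129.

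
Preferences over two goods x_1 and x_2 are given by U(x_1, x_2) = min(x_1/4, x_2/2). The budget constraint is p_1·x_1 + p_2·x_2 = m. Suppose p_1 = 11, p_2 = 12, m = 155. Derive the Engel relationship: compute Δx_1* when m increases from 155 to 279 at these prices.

Leontief preferences: the optimum is at the kink where x_1/4 = x_2/2, i.e. x_2 = (1/2)·x_1.
Budget: p_1·x_1 + p_2·(1/2)·x_1 = m, so (4·p_1 + 2·p_2)·x_1 = 4·m.
Demand: x_1*(p_1,p_2,m) = 4·m/(4·p_1 + 2·p_2), x_2* = 2·m/(4·p_1 + 2·p_2).
Here 4·11 + 2·12 = 68, giving x_1* = 9.1176.
At m' = 279: x_1* = 16.4118. Change: 16.4118 − 9.1176 = 7.2941.

Δx_1* = 7.2941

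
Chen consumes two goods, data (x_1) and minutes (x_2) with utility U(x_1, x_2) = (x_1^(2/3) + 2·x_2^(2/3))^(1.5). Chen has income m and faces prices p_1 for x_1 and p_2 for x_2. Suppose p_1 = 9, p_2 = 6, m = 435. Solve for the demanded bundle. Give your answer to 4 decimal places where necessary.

x_1* = 2.5439, x_2* = 68.6842

From the CES first-order condition, (1/2)·(x_2/x_1)^(1/3) = p_1/p_2.
Hence x_2/x_1 = (2·p_1/p_2)^(1/(1/3)), i.e. raised to the 3 power.
Substitute x_2 = (x_2/x_1)·x_1 into the budget: x_1* = m/(p_1 + p_2·(x_2/x_1)).
Numerically x_2/x_1 = 27, so x_1* = 435/(9 + 6·27) = 2.5439 and x_2* = 27·2.5439 = 68.6842.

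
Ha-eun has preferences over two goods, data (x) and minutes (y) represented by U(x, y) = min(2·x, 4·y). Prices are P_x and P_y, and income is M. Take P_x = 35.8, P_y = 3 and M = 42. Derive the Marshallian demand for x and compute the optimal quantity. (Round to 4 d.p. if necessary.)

Leontief preferences: the optimum is at the kink where x/4 = y/2, i.e. y = (1/2)·x.
Budget: P_x·x + P_y·(1/2)·x = M, so (4·P_x + 2·P_y)·x = 4·M.
Demand: x*(P_x,P_y,M) = 4·M/(4·P_x + 2·P_y), y* = 2·M/(4·P_x + 2·P_y).
Here 4·35.8 + 2·3 = 149.2, giving x* = 1.126.

x* = 1.126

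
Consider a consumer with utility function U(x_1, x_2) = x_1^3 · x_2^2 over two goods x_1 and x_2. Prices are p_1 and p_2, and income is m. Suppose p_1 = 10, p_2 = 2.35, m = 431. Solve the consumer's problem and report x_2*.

x_2* = 73.3617

Tangency: MRS = (3/2)·x_2/x_1 = p_1/p_2.
Rearranging, p_2·x_2 = (2/3)·p_1·x_1. Substituting into the budget gives p_1·x_1·(1 + (2/3)) = m.
Demand: x_1*(p_1,p_2,m) = 0.6·m/p_1 and x_2* = 0.4·m/p_2.
At p_1=10, p_2=2.35, m=431: x_2* = 0.4·431/2.35 = 73.3617.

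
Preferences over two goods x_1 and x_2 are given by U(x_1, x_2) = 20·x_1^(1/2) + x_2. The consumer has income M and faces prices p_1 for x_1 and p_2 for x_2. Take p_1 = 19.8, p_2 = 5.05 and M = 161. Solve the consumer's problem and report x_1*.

Set MRS = p_1/p_2: 10·x_1^(−1/2) = p_1/p_2.
Thus x_1* = (10·p_2/p_1)² — independent of M — with the rest of income spent on x_2.
Plugging in: x_1* = (10·5.05/19.8)² = 6.5051.

x_1* = 6.5051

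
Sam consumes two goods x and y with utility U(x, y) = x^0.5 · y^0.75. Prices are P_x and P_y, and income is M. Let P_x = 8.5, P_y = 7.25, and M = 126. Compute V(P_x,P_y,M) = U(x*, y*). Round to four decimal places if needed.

V = 14.13

Tangency: MRS = (2/3)·y/x = P_x/P_y.
Rearranging, P_y·y = (3/2)·P_x·x. Substituting into the budget gives P_x·x·(1 + (3/2)) = M.
Demand: x*(P_x,P_y,M) = 0.4·M/P_x and y* = 0.6·M/P_y.
At P_x=8.5, P_y=7.25, M=126: x* = 0.4·126/8.5 = 5.9294, y* = 10.4276.
Utility at the optimum: U(5.9294, 10.4276) = 14.13.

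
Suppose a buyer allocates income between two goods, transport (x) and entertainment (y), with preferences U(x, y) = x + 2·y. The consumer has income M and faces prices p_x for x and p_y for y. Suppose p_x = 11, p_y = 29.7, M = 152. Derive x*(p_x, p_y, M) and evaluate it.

x* = 13.8182

Perfect substitutes: compare marginal utility per dollar. 1/p_x vs 2/p_y → 0.0909 vs 0.0673.
x gives more utility per dollar, so spend all income on x: x* = M/p_x, y* = 0.
Numerically: x* = 13.8182, y* = 0.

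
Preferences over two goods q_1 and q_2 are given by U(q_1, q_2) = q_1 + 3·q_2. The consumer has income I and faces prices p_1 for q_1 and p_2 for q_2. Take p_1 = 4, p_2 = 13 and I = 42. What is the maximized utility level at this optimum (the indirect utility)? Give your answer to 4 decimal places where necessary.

q_1 gives more utility per dollar, so spend all income on q_1: q_1* = I/p_1, q_2* = 0.
Numerically: q_1* = 10.5, q_2* = 0.
Utility at the optimum: U(10.5, 0) = 10.5.

V = 10.5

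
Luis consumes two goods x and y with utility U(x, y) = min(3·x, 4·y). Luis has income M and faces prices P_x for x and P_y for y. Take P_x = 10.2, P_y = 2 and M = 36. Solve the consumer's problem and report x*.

Leontief preferences: the optimum is at the kink where x/4 = y/3, i.e. y = (3/4)·x.
Budget: P_x·x + P_y·(3/4)·x = M, so (4·P_x + 3·P_y)·x = 4·M.
Demand: x*(P_x,P_y,M) = 4·M/(4·P_x + 3·P_y), y* = 3·M/(4·P_x + 3·P_y).
Here 4·10.2 + 3·2 = 46.8, giving x* = 3.0769.

x* = 3.0769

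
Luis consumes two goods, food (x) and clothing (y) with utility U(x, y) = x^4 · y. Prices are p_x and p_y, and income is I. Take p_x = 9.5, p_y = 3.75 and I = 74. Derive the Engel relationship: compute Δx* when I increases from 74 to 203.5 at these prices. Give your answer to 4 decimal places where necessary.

Δx* = 10.9053

Tangency: MRS = 4·y/x = p_x/p_y.
Rearranging, p_y·y = (1/4)·p_x·x. Substituting into the budget gives p_x·x·(1 + (1/4)) = I.
Demand: x*(p_x,p_y,I) = 0.8·I/p_x and y* = 0.2·I/p_y.
At p_x=9.5, p_y=3.75, I=74: x* = 0.8·74/9.5 = 6.2316.
At I' = 203.5: x* = 17.1368. Change: 17.1368 − 6.2316 = 10.9053.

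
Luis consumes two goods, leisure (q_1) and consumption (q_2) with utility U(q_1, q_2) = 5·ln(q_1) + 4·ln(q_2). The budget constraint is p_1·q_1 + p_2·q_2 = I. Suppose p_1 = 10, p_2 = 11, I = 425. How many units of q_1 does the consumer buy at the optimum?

q_1* = 23.6111

The MRS is (5/4)·q_2/q_1. Set MRS = p_1/p_2.
Rearranging, p_2·q_2 = (4/5)·p_1·q_1. Substituting into the budget gives p_1·q_1·(1 + (4/5)) = I.
Demand: q_1*(p_1,p_2,I) = 5/9·I/p_1 and q_2* = 4/9·I/p_2.
At p_1=10, p_2=11, I=425: q_1* = 5/9·425/10 = 23.6111.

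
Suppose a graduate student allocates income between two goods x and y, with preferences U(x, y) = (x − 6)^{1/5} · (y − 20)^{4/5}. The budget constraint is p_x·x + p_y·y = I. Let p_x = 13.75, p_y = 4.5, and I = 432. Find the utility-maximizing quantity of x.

Let x' = x−6, y' = y−20. MRS = (1/4)·y'/x' = p_x/p_y.
Substituting into the budget: x* = 6 + 0.2·(I − 6·p_x − 20·p_y)/p_x, and y* = 20 + 0.8·(…)/p_y.
Discretionary income = 432 − 6·13.75 − 20·4.5 = 259.5; x* = 6 + 0.2·259.5/13.75 = 9.7745.

x* = 9.7745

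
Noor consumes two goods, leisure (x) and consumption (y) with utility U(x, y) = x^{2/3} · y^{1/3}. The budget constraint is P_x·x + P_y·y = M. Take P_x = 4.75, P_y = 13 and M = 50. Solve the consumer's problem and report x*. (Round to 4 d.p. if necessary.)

x* = 7.0175

The MRS is 2·y/x. Set MRS = P_x/P_y.
Rearranging, P_y·y = (1/2)·P_x·x. Substituting into the budget gives P_x·x·(1 + (1/2)) = M.
Demand: x*(P_x,P_y,M) = 2/3·M/P_x and y* = 1/3·M/P_y.
At P_x=4.75, P_y=13, M=50: x* = 2/3·50/4.75 = 7.0175.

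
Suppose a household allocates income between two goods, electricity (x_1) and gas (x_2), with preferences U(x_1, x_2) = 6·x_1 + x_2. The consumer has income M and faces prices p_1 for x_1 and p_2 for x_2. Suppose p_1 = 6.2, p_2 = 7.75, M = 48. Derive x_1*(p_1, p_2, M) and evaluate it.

Linear utility — the consumer picks whichever good has higher MU/price: 6/6.2 = 0.9677 vs 1/7.75 = 0.129.
x_1 gives more utility per dollar, so spend all income on x_1: x_1* = M/p_1, x_2* = 0.
Numerically: x_1* = 7.7419, x_2* = 0.

x_1* = 7.7419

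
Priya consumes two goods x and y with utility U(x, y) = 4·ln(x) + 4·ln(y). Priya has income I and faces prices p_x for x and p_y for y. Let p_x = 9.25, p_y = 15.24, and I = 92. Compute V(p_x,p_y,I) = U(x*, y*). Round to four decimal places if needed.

Tangency: MRS = y/x = p_x/p_y.
Rearranging, p_y·y = p_x·x. Substituting into the budget gives p_x·x·(1 + 1) = I.
Demand: x*(p_x,p_y,I) = 0.5·I/p_x and y* = 0.5·I/p_y.
At p_x=9.25, p_y=15.24, I=92: x* = 0.5·92/9.25 = 4.973, y* = 3.0184.
Utility at the optimum: U(4.973, 3.0184) = 10.8349.

V = 10.8349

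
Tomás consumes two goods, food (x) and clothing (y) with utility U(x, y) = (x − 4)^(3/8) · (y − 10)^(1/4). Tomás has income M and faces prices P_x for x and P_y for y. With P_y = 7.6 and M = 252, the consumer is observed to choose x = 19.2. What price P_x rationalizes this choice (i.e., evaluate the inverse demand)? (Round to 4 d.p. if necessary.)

P_x = 6

This is Cobb-Douglas in (x−4, y−10): tangency gives 0.375·P_y·(y−10) = 0.25·P_x·(x−4).
After buying the subsistence bundle (4, 10), a share 0.6 of the remaining income goes to x: x* = 4 + 0.6·(M − 4P_x − 10P_y)/P_x.
Set x* = 19.2 in the demand function and solve for P_x: P_x = 6.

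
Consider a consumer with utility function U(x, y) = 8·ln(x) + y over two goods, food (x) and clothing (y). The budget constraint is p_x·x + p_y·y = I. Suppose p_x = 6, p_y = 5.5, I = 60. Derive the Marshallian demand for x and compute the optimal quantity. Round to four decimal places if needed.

x* = 7.3333

Set MRS = p_x/p_y: (8/x)/1 = p_x/p_y.
So x*(p_x,p_y) = 8·p_y/p_x, independent of income; and y* = (I − 8·p_y)/p_y.
At the given prices: x* = 8·5.5/6 = 7.3333.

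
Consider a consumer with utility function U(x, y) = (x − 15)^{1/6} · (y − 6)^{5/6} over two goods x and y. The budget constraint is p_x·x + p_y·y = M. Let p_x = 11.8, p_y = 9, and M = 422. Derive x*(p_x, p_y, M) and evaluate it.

x* = 17.6977

MRS = (1/5)·(y−6)/(x−15). Tangency with p_x/p_y gives y−6 = 5·(p_x/p_y)·(x−15).
Substituting into the budget: x* = 15 + 1/6·(M − 15·p_x − 6·p_y)/p_x, and y* = 6 + 5/6·(…)/p_y.
Discretionary income = 422 − 15·11.8 − 6·9 = 191; x* = 15 + 1/6·191/11.8 = 17.6977.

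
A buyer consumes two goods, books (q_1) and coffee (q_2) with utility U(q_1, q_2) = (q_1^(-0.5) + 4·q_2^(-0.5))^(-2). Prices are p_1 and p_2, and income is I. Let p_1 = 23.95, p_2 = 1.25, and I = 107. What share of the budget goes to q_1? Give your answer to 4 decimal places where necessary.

share on q_1 = 0.515

Substitute q_2 = (q_2/q_1)·q_1 into the budget: q_1* = I/(p_1 + p_2·(q_2/q_1)).
Numerically q_2/q_1 = 18.042789, so q_1* = 107/(23.95 + 1.25·18.042789) = 2.3009 and q_2* = 18.042789·2.3009 = 41.5147.
Expenditure on q_1: 23.95·2.3009 = 55.1066; share = 0.515.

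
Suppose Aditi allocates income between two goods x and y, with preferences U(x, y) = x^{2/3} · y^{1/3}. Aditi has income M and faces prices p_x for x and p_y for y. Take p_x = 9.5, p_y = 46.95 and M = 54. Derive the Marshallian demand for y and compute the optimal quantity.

MU_x/MU_y = (2/3·y)/(1/3·x); tangency sets this equal to p_x/p_y.
Rearranging, p_y·y = (1/2)·p_x·x. Substituting into the budget gives p_x·x·(1 + (1/2)) = M.
Demand: x*(p_x,p_y,M) = 2/3·M/p_x and y* = 1/3·M/p_y.
At p_x=9.5, p_y=46.95, M=54: y* = 1/3·54/46.95 = 0.3834.

y* = 0.3834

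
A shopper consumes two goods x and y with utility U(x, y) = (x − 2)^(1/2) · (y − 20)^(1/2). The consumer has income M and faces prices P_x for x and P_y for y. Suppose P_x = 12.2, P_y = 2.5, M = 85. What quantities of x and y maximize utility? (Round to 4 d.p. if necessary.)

After buying the subsistence bundle (2, 20), a share 0.5 of the remaining income goes to x: x* = 2 + 0.5·(M − 2P_x − 20P_y)/P_x.
Discretionary income = 85 − 2·12.2 − 20·2.5 = 10.6; x* = 2 + 0.5·10.6/12.2 = 2.4344; y* = 20 + 0.5·10.6/2.5 = 22.12.

x* = 2.4344, y* = 22.12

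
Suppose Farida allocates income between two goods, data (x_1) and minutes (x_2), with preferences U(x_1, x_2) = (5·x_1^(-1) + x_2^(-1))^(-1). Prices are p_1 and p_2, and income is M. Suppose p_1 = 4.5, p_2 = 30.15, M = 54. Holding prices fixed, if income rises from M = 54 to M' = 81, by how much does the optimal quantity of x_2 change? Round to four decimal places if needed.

Δx_2* = 0.4805

From the CES first-order condition, 5·(x_2/x_1)^(2) = p_1/p_2.
Hence x_2/x_1 = ((1/5)·p_1/p_2)^(1/(2)), i.e. raised to the 0.5 power.
Substitute x_2 = (x_2/x_1)·x_1 into the budget: x_1* = M/(p_1 + p_2·(x_2/x_1)).
Numerically x_2/x_1 = 0.172774, so x_1* = 54/(4.5 + 30.15·0.172774) = 5.5618 and x_2* = 0.172774·5.5618 = 0.9609.
At M' = 81: x_2* = 1.4414. Change: 1.4414 − 0.9609 = 0.4805.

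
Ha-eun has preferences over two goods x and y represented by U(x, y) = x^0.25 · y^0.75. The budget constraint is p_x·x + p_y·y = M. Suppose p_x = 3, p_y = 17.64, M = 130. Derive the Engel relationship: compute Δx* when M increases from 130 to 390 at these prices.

Demand: x*(p_x,p_y,M) = 0.25·M/p_x and y* = 0.75·M/p_y.
At p_x=3, p_y=17.64, M=130: x* = 0.25·130/3 = 10.8333.
At M' = 390: x* = 32.5. Change: 32.5 − 10.8333 = 21.6667.

Δx* = 21.6667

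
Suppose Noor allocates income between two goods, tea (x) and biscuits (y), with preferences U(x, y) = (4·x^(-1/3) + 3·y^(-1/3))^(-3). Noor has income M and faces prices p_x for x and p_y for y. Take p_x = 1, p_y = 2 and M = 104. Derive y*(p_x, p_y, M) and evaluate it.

y* = 25.4479

MRS = MU_x/MU_y = (4/3)·(y/x)^(4/3). Set equal to p_x/p_y.
Hence y/x = ((3/4)·p_x/p_y)^(1/(4/3)), i.e. raised to the 0.75 power.
Substitute y = (y/x)·x into the budget: x* = M/(p_x + p_y·(y/x)).
Numerically y/x = 0.479207, so x* = 104/(1 + 2·0.479207) = 53.1042 and y* = 0.479207·53.1042 = 25.4479.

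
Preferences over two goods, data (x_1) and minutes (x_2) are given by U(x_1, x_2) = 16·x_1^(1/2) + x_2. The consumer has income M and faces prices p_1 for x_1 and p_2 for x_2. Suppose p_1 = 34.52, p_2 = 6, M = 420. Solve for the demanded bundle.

x_1* = 1.9335, x_2* = 58.876

Plugging in: x_1* = (8·6/34.52)² = 1.9335, x_2* = 58.876.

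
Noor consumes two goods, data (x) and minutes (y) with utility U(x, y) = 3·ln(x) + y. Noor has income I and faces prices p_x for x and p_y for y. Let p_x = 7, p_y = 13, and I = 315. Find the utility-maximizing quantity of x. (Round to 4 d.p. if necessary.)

x* = 5.5714

So x*(p_x,p_y) = 3·p_y/p_x, independent of income; and y* = (I − 3·p_y)/p_y.
At the given prices: x* = 3·13/7 = 5.5714.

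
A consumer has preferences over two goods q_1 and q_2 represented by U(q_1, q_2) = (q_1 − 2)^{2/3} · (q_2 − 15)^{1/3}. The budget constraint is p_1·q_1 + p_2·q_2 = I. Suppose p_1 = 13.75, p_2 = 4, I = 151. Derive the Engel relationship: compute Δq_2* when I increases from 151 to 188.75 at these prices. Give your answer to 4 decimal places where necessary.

This is Cobb-Douglas in (q_1−2, q_2−15): tangency gives 2/3·p_2·(q_2−15) = 1/3·p_1·(q_1−2).
Substituting into the budget: q_1* = 2 + 2/3·(I − 2·p_1 − 15·p_2)/p_1, and q_2* = 15 + 1/3·(…)/p_2.
Discretionary income = 151 − 2·13.75 − 15·4 = 63.5; q_2* = 15 + 1/3·63.5/4 = 20.2917.
At I' = 188.75: q_2* = 23.4375. Change: 23.4375 − 20.2917 = 3.1458.

Δq_2* = 3.1458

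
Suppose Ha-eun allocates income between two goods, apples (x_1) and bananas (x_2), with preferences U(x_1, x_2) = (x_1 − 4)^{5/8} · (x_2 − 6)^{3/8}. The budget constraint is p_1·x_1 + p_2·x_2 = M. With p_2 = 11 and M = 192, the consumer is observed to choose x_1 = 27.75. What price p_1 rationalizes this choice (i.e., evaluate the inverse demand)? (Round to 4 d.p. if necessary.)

p_1 = 3

Let x_1' = x_1−4, x_2' = x_2−6. MRS = (5/3)·x_2'/x_1' = p_1/p_2.
After buying the subsistence bundle (4, 6), a share 0.625 of the remaining income goes to x_1: x_1* = 4 + 0.625·(M − 4p_1 − 6p_2)/p_1.
Set x_1* = 27.75 in the demand function and solve for p_1: p_1 = 3.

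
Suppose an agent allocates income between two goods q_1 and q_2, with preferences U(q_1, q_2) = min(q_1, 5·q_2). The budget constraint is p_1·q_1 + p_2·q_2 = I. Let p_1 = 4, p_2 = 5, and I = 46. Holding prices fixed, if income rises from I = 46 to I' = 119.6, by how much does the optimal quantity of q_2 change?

Δq_2* = 2.944

Demand: q_1*(p_1,p_2,I) = 5·I/(5·p_1 + p_2), q_2* = I/(5·p_1 + p_2).
Here 5·4 + 5 = 25, giving q_2* = 1.84.
At I' = 119.6: q_2* = 4.784. Change: 4.784 − 1.84 = 2.944.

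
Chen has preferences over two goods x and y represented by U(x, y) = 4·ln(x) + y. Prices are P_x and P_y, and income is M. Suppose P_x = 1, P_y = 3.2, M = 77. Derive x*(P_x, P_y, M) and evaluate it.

MU_x = 4/x, MU_y = 1. Tangency: 4/x = P_x/P_y.
So x*(P_x,P_y) = 4·P_y/P_x, independent of income; and y* = (M − 4·P_y)/P_y.
At the given prices: x* = 4·3.2/1 = 12.8.

x* = 12.8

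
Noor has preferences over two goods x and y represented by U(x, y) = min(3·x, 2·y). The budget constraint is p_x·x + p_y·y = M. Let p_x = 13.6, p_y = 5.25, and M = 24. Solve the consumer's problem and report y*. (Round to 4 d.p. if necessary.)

With perfect complements, no substitution: consume in ratio x:y = 2:3.
Budget: p_x·x + p_y·(3/2)·x = M, so (2·p_x + 3·p_y)·x = 2·M.
Demand: x*(p_x,p_y,M) = 2·M/(2·p_x + 3·p_y), y* = 3·M/(2·p_x + 3·p_y).
Here 2·13.6 + 3·5.25 = 42.95, giving y* = 1.6764.

y* = 1.6764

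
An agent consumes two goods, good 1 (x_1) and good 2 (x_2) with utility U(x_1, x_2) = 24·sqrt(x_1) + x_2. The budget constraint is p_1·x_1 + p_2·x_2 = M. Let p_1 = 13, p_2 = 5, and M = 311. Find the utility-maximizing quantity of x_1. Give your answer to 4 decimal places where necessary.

x_1* = 21.3018

MU_x_1 = 12/√x_1, MU_x_2 = 1. Tangency: 12/√x_1 = p_1/p_2.
Solve: √x_1 = 12·p_2/p_1, so x_1*(p_1,p_2) = (12·p_2/p_1)², and x_2* = (M − p_1·x_1*)/p_2.
Plugging in: x_1* = (12·5/13)² = 21.3018.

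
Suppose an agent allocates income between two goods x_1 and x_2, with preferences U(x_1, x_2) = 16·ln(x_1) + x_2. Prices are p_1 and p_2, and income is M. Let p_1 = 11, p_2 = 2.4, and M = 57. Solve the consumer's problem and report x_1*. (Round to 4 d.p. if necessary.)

x_1* = 3.4909

Set MRS = p_1/p_2: (16/x_1)/1 = p_1/p_2.
So x_1*(p_1,p_2) = 16·p_2/p_1, independent of income; and x_2* = (M − 16·p_2)/p_2.
At the given prices: x_1* = 16·2.4/11 = 3.4909.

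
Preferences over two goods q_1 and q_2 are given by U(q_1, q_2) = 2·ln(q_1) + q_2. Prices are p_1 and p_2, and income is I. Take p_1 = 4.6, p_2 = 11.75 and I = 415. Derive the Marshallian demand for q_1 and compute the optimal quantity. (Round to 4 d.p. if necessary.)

q_1* = 5.1087

MU_q_1 = 2/q_1, MU_q_2 = 1. Tangency: 2/q_1 = p_1/p_2.
So q_1*(p_1,p_2) = 2·p_2/p_1, independent of income; and q_2* = (I − 2·p_2)/p_2.
At the given prices: q_1* = 2·11.75/4.6 = 5.1087.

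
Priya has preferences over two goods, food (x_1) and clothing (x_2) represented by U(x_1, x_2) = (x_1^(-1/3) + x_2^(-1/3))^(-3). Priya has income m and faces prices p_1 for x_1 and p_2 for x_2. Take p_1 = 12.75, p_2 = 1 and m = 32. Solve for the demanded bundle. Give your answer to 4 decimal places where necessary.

MRS = MU_x_1/MU_x_2 = (x_2/x_1)^(4/3). Set equal to p_1/p_2.
Hence x_2/x_1 = (p_1/p_2)^(1/(4/3)), i.e. raised to the 0.75 power.
With the ratio pinned down, the budget gives x_1* = m/(p_1 + p_2·(x_2/x_1)) and x_2* = (x_2/x_1)·x_1*.
Numerically x_2/x_1 = 6.747341, so x_1* = 32/(12.75 + 1·6.747341) = 1.6412 and x_2* = 6.747341·1.6412 = 11.0741.

x_1* = 1.6412, x_2* = 11.0741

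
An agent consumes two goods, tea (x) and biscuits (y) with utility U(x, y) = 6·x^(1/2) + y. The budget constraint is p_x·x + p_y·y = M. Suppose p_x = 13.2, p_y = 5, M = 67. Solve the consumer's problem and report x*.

Plugging in: x* = (3·5/13.2)² = 1.2913.

x* = 1.2913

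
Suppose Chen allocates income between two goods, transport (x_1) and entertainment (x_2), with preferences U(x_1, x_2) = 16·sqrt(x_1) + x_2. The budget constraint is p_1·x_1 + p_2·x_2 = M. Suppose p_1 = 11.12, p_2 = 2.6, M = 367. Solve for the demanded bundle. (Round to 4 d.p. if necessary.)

x_1* = 3.4988, x_2* = 126.1898

Utility is quasi-linear in x_2; the FOC for x_1 is 8/√x_1 = p_1/p_2.
Solve: √x_1 = 8·p_2/p_1, so x_1*(p_1,p_2) = (8·p_2/p_1)², and x_2* = (M − p_1·x_1*)/p_2.
Plugging in: x_1* = (8·2.6/11.12)² = 3.4988, x_2* = 126.1898.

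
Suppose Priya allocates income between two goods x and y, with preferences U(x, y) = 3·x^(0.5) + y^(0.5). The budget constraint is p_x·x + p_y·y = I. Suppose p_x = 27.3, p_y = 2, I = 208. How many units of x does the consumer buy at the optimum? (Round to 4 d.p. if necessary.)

x* = 3.0274

MU_x ∝ 3·x^(-0.5), MU_y ∝ y^(-0.5), so MRS = 3·(y/x)^(0.5) = p_x/p_y.
Solve for the ratio: y/x = [(1/3)·p_x/p_y]^(2).
Substitute y = (y/x)·x into the budget: x* = I/(p_x + p_y·(y/x)).
Numerically y/x = 20.7025, so x* = 208/(27.3 + 2·20.7025) = 3.0274.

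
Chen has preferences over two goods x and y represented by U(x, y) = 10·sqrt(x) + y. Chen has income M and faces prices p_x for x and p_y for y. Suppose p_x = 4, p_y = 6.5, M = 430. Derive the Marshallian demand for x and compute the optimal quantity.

MU_x = 5/√x, MU_y = 1. Tangency: 5/√x = p_x/p_y.
Thus x* = (5·p_y/p_x)² — independent of M — with the rest of income spent on y.
Plugging in: x* = (5·6.5/4)² = 66.0156.

x* = 66.0156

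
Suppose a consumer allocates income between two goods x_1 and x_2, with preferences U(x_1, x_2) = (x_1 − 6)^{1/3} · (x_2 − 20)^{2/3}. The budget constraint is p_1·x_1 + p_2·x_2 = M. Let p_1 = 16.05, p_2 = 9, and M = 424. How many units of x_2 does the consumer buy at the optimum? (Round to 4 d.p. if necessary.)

MRS = (1/2)·(x_2−20)/(x_1−6). Tangency with p_1/p_2 gives x_2−20 = 2·(p_1/p_2)·(x_1−6).
Substituting into the budget: x_1* = 6 + 1/3·(M − 6·p_1 − 20·p_2)/p_1, and x_2* = 20 + 2/3·(…)/p_2.
Discretionary income = 424 − 6·16.05 − 20·9 = 147.7; x_2* = 20 + 2/3·147.7/9 = 30.9407.

x_2* = 30.9407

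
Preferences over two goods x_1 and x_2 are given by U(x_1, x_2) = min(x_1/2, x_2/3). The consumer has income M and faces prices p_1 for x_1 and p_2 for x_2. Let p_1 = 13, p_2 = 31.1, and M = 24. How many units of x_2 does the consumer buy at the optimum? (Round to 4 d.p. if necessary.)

x_2* = 0.6035

Demand: x_1*(p_1,p_2,M) = 2·M/(2·p_1 + 3·p_2), x_2* = 3·M/(2·p_1 + 3·p_2).
Here 2·13 + 3·31.1 = 119.3, giving x_2* = 0.6035.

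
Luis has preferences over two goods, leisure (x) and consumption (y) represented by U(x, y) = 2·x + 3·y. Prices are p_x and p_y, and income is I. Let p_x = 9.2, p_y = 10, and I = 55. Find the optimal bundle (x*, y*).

Perfect substitutes: compare marginal utility per dollar. 2/p_x vs 3/p_y → 0.2174 vs 0.3.
y gives more utility per dollar, so spend all income on y: y* = I/p_y, x* = 0.
Numerically: x* = 0, y* = 5.5.

x* = 0, y* = 5.5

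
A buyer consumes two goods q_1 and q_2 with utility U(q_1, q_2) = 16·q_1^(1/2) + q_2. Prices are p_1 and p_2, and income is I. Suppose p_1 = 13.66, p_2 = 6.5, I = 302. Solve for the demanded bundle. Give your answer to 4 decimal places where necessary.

Utility is quasi-linear in q_2; the FOC for q_1 is 8/√q_1 = p_1/p_2.
Solve: √q_1 = 8·p_2/p_1, so q_1*(p_1,p_2) = (8·p_2/p_1)², and q_2* = (I − p_1·q_1*)/p_2.
Plugging in: q_1* = (8·6.5/13.66)² = 14.4912, q_2* = 16.0077.

q_1* = 14.4912, q_2* = 16.0077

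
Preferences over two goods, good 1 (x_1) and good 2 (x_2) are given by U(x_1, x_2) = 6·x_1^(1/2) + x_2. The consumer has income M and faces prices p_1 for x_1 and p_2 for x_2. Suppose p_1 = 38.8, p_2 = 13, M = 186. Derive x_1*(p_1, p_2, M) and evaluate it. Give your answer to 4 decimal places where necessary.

Set MRS = p_1/p_2: 3·x_1^(−1/2) = p_1/p_2.
Solve: √x_1 = 3·p_2/p_1, so x_1*(p_1,p_2) = (3·p_2/p_1)², and x_2* = (M − p_1·x_1*)/p_2.
Plugging in: x_1* = (3·13/38.8)² = 1.0103.

x_1* = 1.0103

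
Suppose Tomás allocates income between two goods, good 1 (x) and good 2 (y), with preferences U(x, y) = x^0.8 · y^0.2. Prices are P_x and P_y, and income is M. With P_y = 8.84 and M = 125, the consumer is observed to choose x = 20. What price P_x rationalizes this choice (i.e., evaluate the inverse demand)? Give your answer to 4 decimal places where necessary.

P_x = 5

The MRS is 4·y/x. Set MRS = P_x/P_y.
Rearranging, P_y·y = (1/4)·P_x·x. Substituting into the budget gives P_x·x·(1 + (1/4)) = M.
Demand: x*(P_x,P_y,M) = 0.8·M/P_x and y* = 0.2·M/P_y.
Set x* = 20 in the demand function and solve for P_x: P_x = 5.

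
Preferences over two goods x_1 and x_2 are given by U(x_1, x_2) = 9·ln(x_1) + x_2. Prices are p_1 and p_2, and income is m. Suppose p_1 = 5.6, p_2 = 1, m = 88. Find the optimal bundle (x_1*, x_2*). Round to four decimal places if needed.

x_1* = 1.6071, x_2* = 79

MU_x_1 = 9/x_1, MU_x_2 = 1. Tangency: 9/x_1 = p_1/p_2.
So x_1*(p_1,p_2) = 9·p_2/p_1, independent of income; and x_2* = (m − 9·p_2)/p_2.
At the given prices: x_1* = 9·1/5.6 = 1.6071, and x_2* = 79.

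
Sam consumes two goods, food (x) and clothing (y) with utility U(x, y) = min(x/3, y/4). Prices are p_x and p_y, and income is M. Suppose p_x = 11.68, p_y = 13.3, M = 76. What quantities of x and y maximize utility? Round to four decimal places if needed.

x* = 2.5839, y* = 3.4451

With perfect complements, no substitution: consume in ratio x:y = 3:4.
Budget: p_x·x + p_y·(4/3)·x = M, so (3·p_x + 4·p_y)·x = 3·M.
Demand: x*(p_x,p_y,M) = 3·M/(3·p_x + 4·p_y), y* = 4·M/(3·p_x + 4·p_y).
Here 3·11.68 + 4·13.3 = 88.24, giving x* = 2.5839 and y* = 3.4451.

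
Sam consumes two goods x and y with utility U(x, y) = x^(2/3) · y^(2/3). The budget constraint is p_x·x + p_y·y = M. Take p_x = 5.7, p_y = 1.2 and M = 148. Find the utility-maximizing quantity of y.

y* = 61.6667

Demand: x*(p_x,p_y,M) = 0.5·M/p_x and y* = 0.5·M/p_y.
At p_x=5.7, p_y=1.2, M=148: y* = 0.5·148/1.2 = 61.6667.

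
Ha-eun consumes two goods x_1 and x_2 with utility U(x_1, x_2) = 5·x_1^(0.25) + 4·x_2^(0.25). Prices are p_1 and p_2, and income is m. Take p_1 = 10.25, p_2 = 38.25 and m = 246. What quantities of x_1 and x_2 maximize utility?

x_1* = 16.2294, x_2* = 2.0823

MRS = MU_x_1/MU_x_2 = (5/4)·(x_2/x_1)^(0.75). Set equal to p_1/p_2.
Solve for the ratio: x_2/x_1 = [(4/5)·p_1/p_2]^(4/3).
Substitute x_2 = (x_2/x_1)·x_1 into the budget: x_1* = m/(p_1 + p_2·(x_2/x_1)).
Numerically x_2/x_1 = 0.128305, so x_1* = 246/(10.25 + 38.25·0.128305) = 16.2294 and x_2* = 0.128305·16.2294 = 2.0823.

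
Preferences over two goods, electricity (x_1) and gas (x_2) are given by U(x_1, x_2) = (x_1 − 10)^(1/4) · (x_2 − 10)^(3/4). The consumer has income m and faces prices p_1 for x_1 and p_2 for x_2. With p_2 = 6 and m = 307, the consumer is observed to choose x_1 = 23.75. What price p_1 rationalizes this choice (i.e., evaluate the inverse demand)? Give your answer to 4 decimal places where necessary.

p_1 = 3.8

MRS = (1/3)·(x_2−10)/(x_1−10). Tangency with p_1/p_2 gives x_2−10 = 3·(p_1/p_2)·(x_1−10).
Substituting into the budget: x_1* = 10 + 0.25·(m − 10·p_1 − 10·p_2)/p_1, and x_2* = 10 + 0.75·(…)/p_2.
Set x_1* = 23.75 in the demand function and solve for p_1: p_1 = 3.8.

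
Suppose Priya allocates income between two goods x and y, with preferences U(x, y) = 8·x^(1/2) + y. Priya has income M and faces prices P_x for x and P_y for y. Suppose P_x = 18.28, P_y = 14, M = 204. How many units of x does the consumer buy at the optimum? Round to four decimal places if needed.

x* = 9.3848

MU_x = 4/√x, MU_y = 1. Tangency: 4/√x = P_x/P_y.
Thus x* = (4·P_y/P_x)² — independent of M — with the rest of income spent on y.
Plugging in: x* = (4·14/18.28)² = 9.3848.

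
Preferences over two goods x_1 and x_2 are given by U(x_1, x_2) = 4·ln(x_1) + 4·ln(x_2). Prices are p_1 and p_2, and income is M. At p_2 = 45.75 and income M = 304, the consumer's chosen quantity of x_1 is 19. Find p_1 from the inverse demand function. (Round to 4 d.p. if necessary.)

The MRS is x_2/x_1. Set MRS = p_1/p_2.
So 4·p_2·x_2 = 4·p_1·x_1; combined with the budget, a share 0.5 of income goes to x_1.
Demand: x_1*(p_1,p_2,M) = 0.5·M/p_1 and x_2* = 0.5·M/p_2.
Set x_1* = 19 in the demand function and solve for p_1: p_1 = 8.

p_1 = 8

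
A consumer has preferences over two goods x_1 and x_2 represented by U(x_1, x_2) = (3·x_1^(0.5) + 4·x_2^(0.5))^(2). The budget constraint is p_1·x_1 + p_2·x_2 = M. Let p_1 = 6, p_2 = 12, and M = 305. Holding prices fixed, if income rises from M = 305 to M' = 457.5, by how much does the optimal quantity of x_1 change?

Δx_1* = 13.4559

From the CES first-order condition, (3/4)·(x_2/x_1)^(0.5) = p_1/p_2.
Solve for the ratio: x_2/x_1 = [(4/3)·p_1/p_2]^(2).
With the ratio pinned down, the budget gives x_1* = M/(p_1 + p_2·(x_2/x_1)) and x_2* = (x_2/x_1)·x_1*.
Numerically x_2/x_1 = 0.444444, so x_1* = 305/(6 + 12·0.444444) = 26.9118.
At M' = 457.5: x_1* = 40.3676. Change: 40.3676 − 26.9118 = 13.4559.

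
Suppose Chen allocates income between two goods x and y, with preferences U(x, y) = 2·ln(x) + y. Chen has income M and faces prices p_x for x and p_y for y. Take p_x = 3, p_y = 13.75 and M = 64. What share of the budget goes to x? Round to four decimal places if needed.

share on x = 0.4297

MU_x = 2/x, MU_y = 1. Tangency: 2/x = p_x/p_y.
So x*(p_x,p_y) = 2·p_y/p_x, independent of income; and y* = (M − 2·p_y)/p_y.
At the given prices: x* = 2·13.75/3 = 9.1667, and y* = 2.6545.
Expenditure on x: 3·9.1667 = 27.5; share = 0.4297.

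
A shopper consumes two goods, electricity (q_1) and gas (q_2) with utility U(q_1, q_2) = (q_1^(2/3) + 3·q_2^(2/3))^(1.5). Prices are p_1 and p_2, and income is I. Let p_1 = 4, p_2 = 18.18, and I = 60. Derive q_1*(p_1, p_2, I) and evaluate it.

With the ratio pinned down, the budget gives q_1* = I/(p_1 + p_2·(q_2/q_1)) and q_2* = (q_2/q_1)·q_1*.
Numerically q_2/q_1 = 0.287582, so q_1* = 60/(4 + 18.18·0.287582) = 6.5018.

q_1* = 6.5018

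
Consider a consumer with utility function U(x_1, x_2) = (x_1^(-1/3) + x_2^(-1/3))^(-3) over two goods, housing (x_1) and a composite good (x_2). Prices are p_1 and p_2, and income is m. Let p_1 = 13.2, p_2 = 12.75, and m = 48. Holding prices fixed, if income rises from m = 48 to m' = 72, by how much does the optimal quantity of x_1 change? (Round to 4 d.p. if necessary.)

Δx_1* = 0.913

From the CES first-order condition, (x_2/x_1)^(4/3) = p_1/p_2.
Solve for the ratio: x_2/x_1 = [p_1/p_2]^(0.75).
Substitute x_2 = (x_2/x_1)·x_1 into the budget: x_1* = m/(p_1 + p_2·(x_2/x_1)).
Numerically x_2/x_1 = 1.026355, so x_1* = 48/(13.2 + 12.75·1.026355) = 1.8261.
At m' = 72: x_1* = 2.7391. Change: 2.7391 − 1.8261 = 0.913.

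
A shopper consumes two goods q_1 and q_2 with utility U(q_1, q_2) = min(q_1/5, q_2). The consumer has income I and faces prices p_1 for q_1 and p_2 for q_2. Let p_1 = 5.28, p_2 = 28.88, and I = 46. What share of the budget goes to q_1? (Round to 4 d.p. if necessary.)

With perfect complements, no substitution: consume in ratio q_1:q_2 = 5:1.
Budget: p_1·q_1 + p_2·(1/5)·q_1 = I, so (5·p_1 + p_2)·q_1 = 5·I.
Demand: q_1*(p_1,p_2,I) = 5·I/(5·p_1 + p_2), q_2* = I/(5·p_1 + p_2).
Here 5·5.28 + 28.88 = 55.28, giving q_1* = 4.1606 and q_2* = 0.8321.
Expenditure on q_1: 5.28·4.1606 = 21.9682; share = 0.4776.

share on q_1 = 0.4776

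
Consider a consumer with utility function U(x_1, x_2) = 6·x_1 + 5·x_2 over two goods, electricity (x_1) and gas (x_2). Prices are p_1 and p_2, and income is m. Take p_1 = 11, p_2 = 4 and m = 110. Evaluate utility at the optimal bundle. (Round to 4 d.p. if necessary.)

Perfect substitutes: compare marginal utility per dollar. 6/p_1 vs 5/p_2 → 0.5455 vs 1.25.
x_2 gives more utility per dollar, so spend all income on x_2: x_2* = m/p_2, x_1* = 0.
Numerically: x_1* = 0, x_2* = 27.5.
Utility at the optimum: U(0, 27.5) = 137.5.

V = 137.5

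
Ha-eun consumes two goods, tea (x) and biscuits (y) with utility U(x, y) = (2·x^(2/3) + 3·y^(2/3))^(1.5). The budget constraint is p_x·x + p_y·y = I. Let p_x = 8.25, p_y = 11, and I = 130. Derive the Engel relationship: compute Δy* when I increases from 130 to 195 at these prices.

Numerically y/x = 1.423828, so x* = 130/(8.25 + 11·1.423828) = 5.4366 and y* = 1.423828·5.4366 = 7.7407.
At I' = 195: y* = 11.6111. Change: 11.6111 − 7.7407 = 3.8704.

Δy* = 3.8704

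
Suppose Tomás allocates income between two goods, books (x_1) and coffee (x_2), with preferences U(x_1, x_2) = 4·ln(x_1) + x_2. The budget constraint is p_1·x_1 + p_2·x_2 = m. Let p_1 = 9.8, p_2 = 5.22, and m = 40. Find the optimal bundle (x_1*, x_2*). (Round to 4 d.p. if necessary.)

x_1* = 2.1306, x_2* = 3.6628

Set MRS = p_1/p_2: (4/x_1)/1 = p_1/p_2.
So x_1*(p_1,p_2) = 4·p_2/p_1, independent of income; and x_2* = (m − 4·p_2)/p_2.
At the given prices: x_1* = 4·5.22/9.8 = 2.1306, and x_2* = 3.6628.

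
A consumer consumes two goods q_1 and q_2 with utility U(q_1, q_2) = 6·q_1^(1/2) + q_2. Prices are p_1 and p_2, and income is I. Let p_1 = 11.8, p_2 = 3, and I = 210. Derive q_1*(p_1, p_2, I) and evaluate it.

MU_q_1 = 3/√q_1, MU_q_2 = 1. Tangency: 3/√q_1 = p_1/p_2.
Thus q_1* = (3·p_2/p_1)² — independent of I — with the rest of income spent on q_2.
Plugging in: q_1* = (3·3/11.8)² = 0.5817.

q_1* = 0.5817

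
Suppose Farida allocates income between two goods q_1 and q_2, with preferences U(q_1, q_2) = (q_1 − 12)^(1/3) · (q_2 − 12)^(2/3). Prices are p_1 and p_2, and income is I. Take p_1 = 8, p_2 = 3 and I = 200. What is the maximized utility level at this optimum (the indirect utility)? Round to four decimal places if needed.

V = 8.649

Let q_1' = q_1−12, q_2' = q_2−12. MRS = (1/2)·q_2'/q_1' = p_1/p_2.
Substituting into the budget: q_1* = 12 + 1/3·(I − 12·p_1 − 12·p_2)/p_1, and q_2* = 12 + 2/3·(…)/p_2.
Discretionary income = 200 − 12·8 − 12·3 = 68; q_1* = 12 + 1/3·68/8 = 14.8333; q_2* = 12 + 2/3·68/3 = 27.1111.
Utility at the optimum: U(14.8333, 27.1111) = 8.649.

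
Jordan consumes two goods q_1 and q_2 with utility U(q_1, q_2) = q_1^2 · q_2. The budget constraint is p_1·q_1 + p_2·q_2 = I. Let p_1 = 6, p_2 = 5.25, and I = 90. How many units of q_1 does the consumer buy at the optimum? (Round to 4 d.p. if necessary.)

MU_q_1/MU_q_2 = (2·q_2)/(q_1); tangency sets this equal to p_1/p_2.
Rearranging, p_2·q_2 = (1/2)·p_1·q_1. Substituting into the budget gives p_1·q_1·(1 + (1/2)) = I.
Demand: q_1*(p_1,p_2,I) = 2/3·I/p_1 and q_2* = 1/3·I/p_2.
At p_1=6, p_2=5.25, I=90: q_1* = 2/3·90/6 = 10.

q_1* = 10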